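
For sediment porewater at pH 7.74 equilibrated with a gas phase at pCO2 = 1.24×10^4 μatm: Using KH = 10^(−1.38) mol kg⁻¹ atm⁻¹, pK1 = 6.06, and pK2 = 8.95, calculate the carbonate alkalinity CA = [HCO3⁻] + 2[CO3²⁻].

CA = 27.8 mmol/kg

[CO2*] = KH · pCO2 = 10^(−1.38) × 1.24×10^4×10^-6 = 5.169×10^-4 mol/kg
α₀ = 1/(1 + K1/[H⁺] + K1K2/[H⁺]²) = 1/(1 + 10^+1.68 + 10^+0.47) = 0.01930
DIC = [CO2*]/α₀ = 5.169×10^-4 / 0.01930 = 26.78 mmol/kg
CA = (α₁ + 2α₂)·DIC = (0.9237 + 2×0.05696) × 26.78 = 27.8 mmol/kg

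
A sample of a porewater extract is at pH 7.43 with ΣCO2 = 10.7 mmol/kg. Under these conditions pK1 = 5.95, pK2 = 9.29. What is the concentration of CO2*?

[CO2*] = 0.338 mmol/kg

α₀ = 1 / (1 + K1/[H⁺] + K1K2/[H⁺]²) = 1 / (1 + 10^+1.48 + 10^-0.38)
   = 1 / (1 + 30.200 + 0.41687) = 1/31.616 = 0.03163
[CO2*] = α₀ × DIC = 0.03163 × 10.7 = 0.338 mmol/kg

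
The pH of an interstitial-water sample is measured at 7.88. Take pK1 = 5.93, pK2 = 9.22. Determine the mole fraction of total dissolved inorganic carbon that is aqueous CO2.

α₀ = 1 / (1 + K1/[H⁺] + K1K2/[H⁺]²) = 1 / (1 + 10^+1.95 + 10^+0.61)
   = 1 / (1 + 89.125 + 4.0738) = 1/94.199 = 0.01062

α₀ = 0.0106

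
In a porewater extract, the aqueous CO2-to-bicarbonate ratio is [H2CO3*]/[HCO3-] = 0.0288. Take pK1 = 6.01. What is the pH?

pH = 7.55

From K1 = [H⁺][HCO3-]/[H2CO3*]:  pH = pK1 − log₁₀([H2CO3*]/[HCO3-])
log₁₀(0.0288) = -1.541
pH = 6.01 − (-1.541) = 7.55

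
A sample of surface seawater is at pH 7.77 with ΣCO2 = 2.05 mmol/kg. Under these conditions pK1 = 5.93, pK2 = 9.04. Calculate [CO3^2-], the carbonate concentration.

[CO3²⁻] = 0.103 mmol/kg

α₂ = 1 / (1 + [H⁺]/K2 + [H⁺]²/(K1K2)) = 1 / (1 + 10^+1.27 + 10^-0.57)
   = 1 / (1 + 18.621 + 0.26915) = 1/19.890 = 0.05028
[CO3²⁻] = α₂ × DIC = 0.05028 × 2.05 = 0.103 mmol/kg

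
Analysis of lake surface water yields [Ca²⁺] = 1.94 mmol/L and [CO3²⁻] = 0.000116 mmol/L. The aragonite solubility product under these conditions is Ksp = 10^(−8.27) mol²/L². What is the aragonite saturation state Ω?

Ω = 0.0419

Ksp = 10^(−8.27) = 5.370×10^-9
Ω = [Ca²⁺][CO3²⁻]/Ksp = (1.94×10^-3)(0.000116×10^-3) / 5.370×10^-9 = 0.0419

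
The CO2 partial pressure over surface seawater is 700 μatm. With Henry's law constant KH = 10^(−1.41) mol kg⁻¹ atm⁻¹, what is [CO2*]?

KH = 10^(−1.41) = 3.890×10^-2 mol kg⁻¹ atm⁻¹
[CO2*] = KH · pCO2 = 3.890×10^-2 × 700×10^-6 atm = 2.72×10^-5 mol/kg

[CO2*] = 27.2 μmol/kg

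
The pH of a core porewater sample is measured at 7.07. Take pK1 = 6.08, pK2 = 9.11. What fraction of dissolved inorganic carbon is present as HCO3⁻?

α₁ = 1 / (1 + [H⁺]/K1 + K2/[H⁺]) = 1 / (1 + 10^-0.99 + 10^-2.04)
   = 1 / (1 + 0.10233 + 0.0091201) = 1/1.1114 = 0.8997

α₁ = 0.900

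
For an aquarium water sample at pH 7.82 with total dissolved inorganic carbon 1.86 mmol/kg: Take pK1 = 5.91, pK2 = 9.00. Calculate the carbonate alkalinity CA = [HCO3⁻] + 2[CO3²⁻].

CA = [HCO3⁻] + 2[CO3²⁻] = (α₁ + 2α₂)·DIC
At pH 7.82: [H⁺]/K1 = 10^-1.91 = 0.012303, K2/[H⁺] = 10^-1.18 = 0.066069
α₁ = 1/(1 + 0.012303 + 0.066069) = 1/1.0784 = 0.9273; α₂ = α₁·K2/[H⁺] = 0.06127
α₁ + 2α₂ = 1.0499
CA = 1.0499 × 1.86 = 1.95 mmol/kg

CA = 1.95 mmol/kg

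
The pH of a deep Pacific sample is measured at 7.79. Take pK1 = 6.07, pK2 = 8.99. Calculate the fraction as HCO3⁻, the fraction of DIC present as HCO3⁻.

α₁ = 0.924

α₁ = 1 / (1 + [H⁺]/K1 + K2/[H⁺]) = 1 / (1 + 10^-1.72 + 10^-1.20)
   = 1 / (1 + 0.019055 + 0.063096) = 1/1.0822 = 0.9241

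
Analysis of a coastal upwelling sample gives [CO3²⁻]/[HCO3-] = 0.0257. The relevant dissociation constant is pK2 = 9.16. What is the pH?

pH = 7.57

From K2 = [H⁺][CO3²⁻]/[HCO3-]:  pH = pK2 + log₁₀([CO3²⁻]/[HCO3-])
log₁₀(0.0257) = -1.590
pH = 9.16 + (-1.590) = 7.57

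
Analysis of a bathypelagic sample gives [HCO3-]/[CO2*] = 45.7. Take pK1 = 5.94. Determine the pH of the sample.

pH = 7.60

From K1 = [H⁺][HCO3-]/[CO2*]:  pH = pK1 + log₁₀([HCO3-]/[CO2*])
log₁₀(45.7) = +1.660
pH = 5.94 + (+1.660) = 7.60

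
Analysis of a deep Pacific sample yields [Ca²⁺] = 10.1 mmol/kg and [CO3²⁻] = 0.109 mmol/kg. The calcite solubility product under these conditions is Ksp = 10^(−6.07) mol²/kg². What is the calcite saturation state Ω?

Ω = 1.29

Ksp = 10^(−6.07) = 8.511×10^-7
Ω = [Ca²⁺][CO3²⁻]/Ksp = (10.1×10^-3)(0.109×10^-3) / 8.511×10^-7 = 1.29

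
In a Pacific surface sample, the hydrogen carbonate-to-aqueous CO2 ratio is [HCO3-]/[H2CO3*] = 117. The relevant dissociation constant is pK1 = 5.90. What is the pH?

From K1 = [H⁺][HCO3-]/[H2CO3*]:  pH = pK1 + log₁₀([HCO3-]/[H2CO3*])
log₁₀(117) = +2.068
pH = 5.90 + (+2.068) = 7.97

pH = 7.97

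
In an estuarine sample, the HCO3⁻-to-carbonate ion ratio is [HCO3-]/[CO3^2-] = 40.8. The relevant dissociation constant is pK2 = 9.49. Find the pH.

From K2 = [H⁺][CO3^2-]/[HCO3-]:  pH = pK2 − log₁₀([HCO3-]/[CO3^2-])
log₁₀(40.8) = +1.611
pH = 9.49 − (+1.611) = 7.88

pH = 7.88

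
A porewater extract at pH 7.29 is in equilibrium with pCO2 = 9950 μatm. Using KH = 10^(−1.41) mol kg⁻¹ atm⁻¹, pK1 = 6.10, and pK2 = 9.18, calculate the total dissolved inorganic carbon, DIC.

DIC = 6.46 mmol/kg

[CO2*] = KH · pCO2 = 10^(−1.41) × 9950×10^-6 = 3.871×10^-4 mol/kg
α₀ = 1/(1 + K1/[H⁺] + K1K2/[H⁺]²) = 1/(1 + 10^+1.19 + 10^-0.70) = 0.05992
DIC = [CO2*]/α₀ = 3.871×10^-4 / 0.05992 = 6.46 mmol/kg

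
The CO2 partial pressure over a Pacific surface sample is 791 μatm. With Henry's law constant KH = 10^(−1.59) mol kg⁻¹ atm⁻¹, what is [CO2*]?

[CO2*] = 20.3 μmol/kg

KH = 10^(−1.59) = 2.570×10^-2 mol kg⁻¹ atm⁻¹
[CO2*] = KH · pCO2 = 2.570×10^-2 × 791×10^-6 atm = 2.03×10^-5 mol/kg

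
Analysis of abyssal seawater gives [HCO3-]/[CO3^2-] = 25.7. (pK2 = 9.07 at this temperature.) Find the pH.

pH = 7.66

From K2 = [H⁺][CO3^2-]/[HCO3-]:  pH = pK2 − log₁₀([HCO3-]/[CO3^2-])
log₁₀(25.7) = +1.410
pH = 9.07 − (+1.410) = 7.66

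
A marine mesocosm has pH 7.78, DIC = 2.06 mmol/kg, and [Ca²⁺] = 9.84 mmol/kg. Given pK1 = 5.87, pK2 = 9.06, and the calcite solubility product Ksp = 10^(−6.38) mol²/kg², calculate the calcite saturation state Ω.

α₂ = 1 / (1 + [H⁺]/K2 + [H⁺]²/(K1K2)) = 1 / (1 + 10^+1.28 + 10^-0.63)
   = 1 / (1 + 19.055 + 0.23442) = 1/20.289 = 0.04929
[CO3²⁻] = α₂ × DIC = 0.04929 × 2.06 = 0.1015 mmol/kg
Ksp = 10^(−6.38) = 4.169×10^-7
Ω = [Ca²⁺][CO3²⁻]/Ksp = (9.84×10^-3)(1.015×10^-4) / 4.169×10^-7 = 2.40

Ω = 2.40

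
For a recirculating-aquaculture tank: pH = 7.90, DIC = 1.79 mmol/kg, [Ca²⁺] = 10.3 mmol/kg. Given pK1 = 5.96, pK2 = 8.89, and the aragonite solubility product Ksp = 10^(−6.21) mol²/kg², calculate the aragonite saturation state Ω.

α₂ = 1 / (1 + [H⁺]/K2 + [H⁺]²/(K1K2)) = 1 / (1 + 10^+0.99 + 10^-0.95)
   = 1 / (1 + 9.7724 + 0.11220) = 1/10.885 = 0.09187
[CO3²⁻] = α₂ × DIC = 0.09187 × 1.79 = 0.1645 mmol/kg
Ksp = 10^(−6.21) = 6.166×10^-7
Ω = [Ca²⁺][CO3²⁻]/Ksp = (10.3×10^-3)(1.645×10^-4) / 6.166×10^-7 = 2.75

Ω = 2.75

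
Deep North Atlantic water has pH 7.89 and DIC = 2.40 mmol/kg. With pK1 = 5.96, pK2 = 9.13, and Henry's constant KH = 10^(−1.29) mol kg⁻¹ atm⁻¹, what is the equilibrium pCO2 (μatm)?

α₀ = 1 / (1 + K1/[H⁺] + K1K2/[H⁺]²) = 1 / (1 + 10^+1.93 + 10^+0.69)
   = 1 / (1 + 85.114 + 4.8978) = 1/91.012 = 0.01099
[CO2*] = α₀ × DIC = 0.01099 × 2.40 = 0.02637 mmol/kg
pCO2 = [CO2*]/KH = 2.637×10^-5 / 5.129×10^-2 = 514 μatm

pCO2 = 514 μatm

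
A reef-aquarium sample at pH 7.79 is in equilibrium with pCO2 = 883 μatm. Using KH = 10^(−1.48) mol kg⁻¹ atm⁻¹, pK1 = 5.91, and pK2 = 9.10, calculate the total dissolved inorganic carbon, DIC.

[CO2*] = KH · pCO2 = 10^(−1.48) × 883×10^-6 = 2.924×10^-5 mol/kg
α₀ = 1/(1 + K1/[H⁺] + K1K2/[H⁺]²) = 1/(1 + 10^+1.88 + 10^+0.57) = 0.01241
DIC = [CO2*]/α₀ = 2.924×10^-5 / 0.01241 = 2.36 mmol/kg

DIC = 2.36 mmol/kg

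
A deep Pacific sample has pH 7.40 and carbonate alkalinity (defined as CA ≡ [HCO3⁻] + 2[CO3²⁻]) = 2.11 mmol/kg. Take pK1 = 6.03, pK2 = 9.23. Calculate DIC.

DIC = 2.17 mmol/kg

CA = [HCO3⁻] + 2[CO3²⁻] = (α₁ + 2α₂)·DIC
At pH 7.40: [H⁺]/K1 = 10^-1.37 = 0.042658, K2/[H⁺] = 10^-1.83 = 0.014791
α₁ = 1/(1 + 0.042658 + 0.014791) = 1/1.0574 = 0.9457; α₂ = α₁·K2/[H⁺] = 0.01399
α₁ + 2α₂ = 0.9736
DIC = CA / (α₁ + 2α₂) = 2.11 / 0.9736 = 2.17 mmol/kg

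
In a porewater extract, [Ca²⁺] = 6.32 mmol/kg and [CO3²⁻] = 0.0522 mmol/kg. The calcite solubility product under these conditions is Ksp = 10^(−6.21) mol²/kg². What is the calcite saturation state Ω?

Ω = 0.535

Ksp = 10^(−6.21) = 6.166×10^-7
Ω = [Ca²⁺][CO3²⁻]/Ksp = (6.32×10^-3)(0.0522×10^-3) / 6.166×10^-7 = 0.535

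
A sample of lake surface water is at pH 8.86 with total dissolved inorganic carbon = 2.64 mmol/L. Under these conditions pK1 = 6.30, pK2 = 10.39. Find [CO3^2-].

α₂ = 1 / (1 + [H⁺]/K2 + [H⁺]²/(K1K2)) = 1 / (1 + 10^+1.53 + 10^-1.03)
   = 1 / (1 + 33.884 + 0.093325) = 1/34.978 = 0.02859
[CO3²⁻] = α₂ × DIC = 0.02859 × 2.64 = 0.0755 mmol/L

[CO3²⁻] = 0.0755 mmol/L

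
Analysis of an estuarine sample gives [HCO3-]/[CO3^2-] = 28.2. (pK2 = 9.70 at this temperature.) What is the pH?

From K2 = [H⁺][CO3^2-]/[HCO3-]:  pH = pK2 − log₁₀([HCO3-]/[CO3^2-])
log₁₀(28.2) = +1.450
pH = 9.70 − (+1.450) = 8.25

pH = 8.25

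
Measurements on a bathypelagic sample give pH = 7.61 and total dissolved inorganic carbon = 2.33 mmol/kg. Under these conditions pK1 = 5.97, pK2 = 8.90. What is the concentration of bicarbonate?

α₁ = 1 / (1 + [H⁺]/K1 + K2/[H⁺]) = 1 / (1 + 10^-1.64 + 10^-1.29)
   = 1 / (1 + 0.022909 + 0.051286) = 1/1.0742 = 0.9309
[HCO3⁻] = α₁ × DIC = 0.9309 × 2.33 = 2.17 mmol/kg

[HCO3⁻] = 2.17 mmol/kg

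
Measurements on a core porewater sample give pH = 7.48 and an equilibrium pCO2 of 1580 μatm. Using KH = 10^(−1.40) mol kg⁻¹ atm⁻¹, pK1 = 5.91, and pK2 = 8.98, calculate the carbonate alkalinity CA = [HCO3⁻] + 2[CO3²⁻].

[CO2*] = KH · pCO2 = 10^(−1.40) × 1580×10^-6 = 6.290×10^-5 mol/kg
α₀ = 1/(1 + K1/[H⁺] + K1K2/[H⁺]²) = 1/(1 + 10^+1.57 + 10^+0.07) = 0.02543
DIC = [CO2*]/α₀ = 6.290×10^-5 / 0.02543 = 2.474 mmol/kg
CA = (α₁ + 2α₂)·DIC = (0.9447 + 2×0.02987) × 2.474 = 2.48 mmol/kg

CA = 2.48 mmol/kg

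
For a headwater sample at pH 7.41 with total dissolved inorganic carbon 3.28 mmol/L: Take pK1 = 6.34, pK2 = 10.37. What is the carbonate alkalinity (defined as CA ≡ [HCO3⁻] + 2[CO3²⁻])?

CA = 3.03 mmol/L

CA = [HCO3⁻] + 2[CO3²⁻] = (α₁ + 2α₂)·DIC
At pH 7.41: [H⁺]/K1 = 10^-1.07 = 0.085114, K2/[H⁺] = 10^-2.96 = 0.0010965
α₁ = 1/(1 + 0.085114 + 0.0010965) = 1/1.0862 = 0.9206; α₂ = α₁·K2/[H⁺] = 0.001009
α₁ + 2α₂ = 0.9227
CA = 0.9227 × 3.28 = 3.03 mmol/L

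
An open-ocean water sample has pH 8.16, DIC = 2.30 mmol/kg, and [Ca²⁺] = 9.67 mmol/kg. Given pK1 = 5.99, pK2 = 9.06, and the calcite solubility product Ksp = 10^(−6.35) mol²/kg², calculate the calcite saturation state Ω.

α₂ = 1 / (1 + [H⁺]/K2 + [H⁺]²/(K1K2)) = 1 / (1 + 10^+0.90 + 10^-1.27)
   = 1 / (1 + 7.9433 + 0.053703) = 1/8.9970 = 0.1111
[CO3²⁻] = α₂ × DIC = 0.1111 × 2.30 = 0.2556 mmol/kg
Ksp = 10^(−6.35) = 4.467×10^-7
Ω = [Ca²⁺][CO3²⁻]/Ksp = (9.67×10^-3)(2.556×10^-4) / 4.467×10^-7 = 5.53

Ω = 5.53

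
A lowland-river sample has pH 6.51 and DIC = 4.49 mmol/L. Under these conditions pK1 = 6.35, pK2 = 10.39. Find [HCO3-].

[HCO3⁻] = 2.65 mmol/L

α₁ = 1 / (1 + [H⁺]/K1 + K2/[H⁺]) = 1 / (1 + 10^-0.16 + 10^-3.88)
   = 1 / (1 + 0.69183 + 0.00013183) = 1/1.6920 = 0.5910
[HCO3⁻] = α₁ × DIC = 0.5910 × 4.49 = 2.65 mmol/L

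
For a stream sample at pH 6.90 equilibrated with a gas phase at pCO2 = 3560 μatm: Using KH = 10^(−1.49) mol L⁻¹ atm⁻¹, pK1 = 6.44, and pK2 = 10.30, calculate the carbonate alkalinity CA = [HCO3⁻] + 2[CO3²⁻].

CA = 0.333 mmol/L

[CO2*] = KH · pCO2 = 10^(−1.49) × 3560×10^-6 = 1.152×10^-4 mol/L
α₀ = 1/(1 + K1/[H⁺] + K1K2/[H⁺]²) = 1/(1 + 10^+0.46 + 10^-2.94) = 0.2574
DIC = [CO2*]/α₀ = 1.152×10^-4 / 0.2574 = 0.4476 mmol/L
CA = (α₁ + 2α₂)·DIC = (0.7423 + 2×0.0002955) × 0.4476 = 0.333 mmol/L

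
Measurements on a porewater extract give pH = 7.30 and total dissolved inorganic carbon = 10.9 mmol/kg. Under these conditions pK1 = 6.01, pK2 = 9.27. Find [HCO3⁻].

α₁ = 1 / (1 + [H⁺]/K1 + K2/[H⁺]) = 1 / (1 + 10^-1.29 + 10^-1.97)
   = 1 / (1 + 0.051286 + 0.010715) = 1/1.0620 = 0.9416
[HCO3⁻] = α₁ × DIC = 0.9416 × 10.9 = 10.3 mmol/kg

[HCO3⁻] = 10.3 mmol/kg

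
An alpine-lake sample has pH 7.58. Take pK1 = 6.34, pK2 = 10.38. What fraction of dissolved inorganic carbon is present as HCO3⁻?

α₁ = 0.944

α₁ = 1 / (1 + [H⁺]/K1 + K2/[H⁺]) = 1 / (1 + 10^-1.24 + 10^-2.80)
   = 1 / (1 + 0.057544 + 0.0015849) = 1/1.0591 = 0.9442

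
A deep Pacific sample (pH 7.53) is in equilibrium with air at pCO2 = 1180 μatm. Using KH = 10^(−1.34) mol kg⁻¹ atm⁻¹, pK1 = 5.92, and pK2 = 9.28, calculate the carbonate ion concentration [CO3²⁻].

[CO2*] = KH · pCO2 = 10^(−1.34) × 1180×10^-6 = 5.394×10^-5 mol/kg
α₀ = 1/(1 + K1/[H⁺] + K1K2/[H⁺]²) = 1/(1 + 10^+1.61 + 10^-0.14) = 0.02355
DIC = [CO2*]/α₀ = 5.394×10^-5 / 0.02355 = 2.290 mmol/kg
[CO3²⁻] = α₂·DIC; α₂ = 0.01706, so [CO3²⁻] = 0.01706 × 2.290 = 0.0391 mmol/kg

[CO3²⁻] = 0.0391 mmol/kg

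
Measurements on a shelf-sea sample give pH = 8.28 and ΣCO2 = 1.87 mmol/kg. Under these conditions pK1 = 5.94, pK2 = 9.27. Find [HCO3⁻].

[HCO3⁻] = 1.69 mmol/kg

α₁ = 1 / (1 + [H⁺]/K1 + K2/[H⁺]) = 1 / (1 + 10^-2.34 + 10^-0.99)
   = 1 / (1 + 0.0045709 + 0.10233) = 1/1.1069 = 0.9034
[HCO3⁻] = α₁ × DIC = 0.9034 × 1.87 = 1.69 mmol/kg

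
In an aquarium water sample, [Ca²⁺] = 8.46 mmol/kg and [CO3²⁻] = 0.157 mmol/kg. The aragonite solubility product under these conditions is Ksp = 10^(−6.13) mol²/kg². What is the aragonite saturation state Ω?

Ksp = 10^(−6.13) = 7.413×10^-7
Ω = [Ca²⁺][CO3²⁻]/Ksp = (8.46×10^-3)(0.157×10^-3) / 7.413×10^-7 = 1.79

Ω = 1.79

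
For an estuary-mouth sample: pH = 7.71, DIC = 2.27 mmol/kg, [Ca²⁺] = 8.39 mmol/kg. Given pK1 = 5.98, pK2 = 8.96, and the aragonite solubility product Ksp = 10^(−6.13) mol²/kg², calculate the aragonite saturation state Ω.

Ω = 1.34

α₂ = 1 / (1 + [H⁺]/K2 + [H⁺]²/(K1K2)) = 1 / (1 + 10^+1.25 + 10^-0.48)
   = 1 / (1 + 17.783 + 0.33113) = 1/19.114 = 0.05232
[CO3²⁻] = α₂ × DIC = 0.05232 × 2.27 = 0.1188 mmol/kg
Ksp = 10^(−6.13) = 7.413×10^-7
Ω = [Ca²⁺][CO3²⁻]/Ksp = (8.39×10^-3)(1.188×10^-4) / 7.413×10^-7 = 1.34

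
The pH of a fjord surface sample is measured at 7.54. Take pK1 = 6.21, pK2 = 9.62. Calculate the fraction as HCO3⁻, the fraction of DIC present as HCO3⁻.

α₁ = 1 / (1 + [H⁺]/K1 + K2/[H⁺]) = 1 / (1 + 10^-1.33 + 10^-2.08)
   = 1 / (1 + 0.046774 + 0.0083176) = 1/1.0551 = 0.9478

α₁ = 0.948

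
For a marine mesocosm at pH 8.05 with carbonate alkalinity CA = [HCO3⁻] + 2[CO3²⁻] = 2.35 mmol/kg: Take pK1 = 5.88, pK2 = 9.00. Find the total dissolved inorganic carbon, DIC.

CA = [HCO3⁻] + 2[CO3²⁻] = (α₁ + 2α₂)·DIC
At pH 8.05: [H⁺]/K1 = 10^-2.17 = 0.0067608, K2/[H⁺] = 10^-0.95 = 0.11220
α₁ = 1/(1 + 0.0067608 + 0.11220) = 1/1.1190 = 0.8937; α₂ = α₁·K2/[H⁺] = 0.1003
α₁ + 2α₂ = 1.0942
DIC = CA / (α₁ + 2α₂) = 2.35 / 1.0942 = 2.15 mmol/kg

DIC = 2.15 mmol/kg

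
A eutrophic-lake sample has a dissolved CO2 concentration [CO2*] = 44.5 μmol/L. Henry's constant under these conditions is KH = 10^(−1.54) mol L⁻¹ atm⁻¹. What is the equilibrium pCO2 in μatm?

pCO2 = 1540 μatm

KH = 10^(−1.54) = 2.884×10^-2 mol L⁻¹ atm⁻¹
pCO2 = [CO2*]/KH = 44.5×10^-6 / 2.884×10^-2 = 1.54×10^-3 atm = 1540 μatm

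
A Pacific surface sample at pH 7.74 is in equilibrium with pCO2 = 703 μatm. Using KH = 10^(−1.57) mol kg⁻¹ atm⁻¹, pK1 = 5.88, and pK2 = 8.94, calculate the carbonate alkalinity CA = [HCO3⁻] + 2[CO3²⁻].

CA = 1.54 mmol/kg

[CO2*] = KH · pCO2 = 10^(−1.57) × 703×10^-6 = 1.892×10^-5 mol/kg
α₀ = 1/(1 + K1/[H⁺] + K1K2/[H⁺]²) = 1/(1 + 10^+1.86 + 10^+0.66) = 0.01282
DIC = [CO2*]/α₀ = 1.892×10^-5 / 0.01282 = 1.476 mmol/kg
CA = (α₁ + 2α₂)·DIC = (0.9286 + 2×0.05859) × 1.476 = 1.54 mmol/kg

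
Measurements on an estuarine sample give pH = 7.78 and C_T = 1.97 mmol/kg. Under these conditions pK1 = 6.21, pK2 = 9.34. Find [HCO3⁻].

α₁ = 1 / (1 + [H⁺]/K1 + K2/[H⁺]) = 1 / (1 + 10^-1.57 + 10^-1.56)
   = 1 / (1 + 0.026915 + 0.027542) = 1/1.0545 = 0.9484
[HCO3⁻] = α₁ × DIC = 0.9484 × 1.97 = 1.87 mmol/kg

[HCO3⁻] = 1.87 mmol/kg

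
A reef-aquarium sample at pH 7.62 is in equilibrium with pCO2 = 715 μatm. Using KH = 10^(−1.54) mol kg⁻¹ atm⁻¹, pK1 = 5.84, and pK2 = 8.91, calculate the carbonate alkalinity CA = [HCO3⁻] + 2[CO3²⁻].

[CO2*] = KH · pCO2 = 10^(−1.54) × 715×10^-6 = 2.062×10^-5 mol/kg
α₀ = 1/(1 + K1/[H⁺] + K1K2/[H⁺]²) = 1/(1 + 10^+1.78 + 10^+0.49) = 0.01554
DIC = [CO2*]/α₀ = 2.062×10^-5 / 0.01554 = 1.327 mmol/kg
CA = (α₁ + 2α₂)·DIC = (0.9364 + 2×0.04803) × 1.327 = 1.37 mmol/kg

CA = 1.37 mmol/kg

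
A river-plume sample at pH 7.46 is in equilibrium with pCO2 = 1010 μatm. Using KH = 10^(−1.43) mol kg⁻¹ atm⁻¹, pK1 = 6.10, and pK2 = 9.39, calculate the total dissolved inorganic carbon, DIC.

DIC = 0.907 mmol/kg

[CO2*] = KH · pCO2 = 10^(−1.43) × 1010×10^-6 = 3.753×10^-5 mol/kg
α₀ = 1/(1 + K1/[H⁺] + K1K2/[H⁺]²) = 1/(1 + 10^+1.36 + 10^-0.57) = 0.04136
DIC = [CO2*]/α₀ = 3.753×10^-5 / 0.04136 = 0.907 mmol/kg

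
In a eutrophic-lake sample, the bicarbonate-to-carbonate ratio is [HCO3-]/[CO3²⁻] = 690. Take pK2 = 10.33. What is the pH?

pH = 7.49

From K2 = [H⁺][CO3²⁻]/[HCO3-]:  pH = pK2 − log₁₀([HCO3-]/[CO3²⁻])
log₁₀(690) = +2.839
pH = 10.33 − (+2.839) = 7.49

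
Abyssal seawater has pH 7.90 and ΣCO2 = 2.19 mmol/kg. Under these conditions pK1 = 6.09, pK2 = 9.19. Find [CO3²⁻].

α₂ = 1 / (1 + [H⁺]/K2 + [H⁺]²/(K1K2)) = 1 / (1 + 10^+1.29 + 10^-0.52)
   = 1 / (1 + 19.498 + 0.30200) = 1/20.800 = 0.04808
[CO3²⁻] = α₂ × DIC = 0.04808 × 2.19 = 0.105 mmol/kg

[CO3²⁻] = 0.105 mmol/kg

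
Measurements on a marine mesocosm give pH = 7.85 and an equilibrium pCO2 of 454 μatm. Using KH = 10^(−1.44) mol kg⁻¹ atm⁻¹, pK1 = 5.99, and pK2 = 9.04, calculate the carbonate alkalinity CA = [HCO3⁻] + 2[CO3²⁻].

[CO2*] = KH · pCO2 = 10^(−1.44) × 454×10^-6 = 1.648×10^-5 mol/kg
α₀ = 1/(1 + K1/[H⁺] + K1K2/[H⁺]²) = 1/(1 + 10^+1.86 + 10^+0.67) = 0.01280
DIC = [CO2*]/α₀ = 1.648×10^-5 / 0.01280 = 1.288 mmol/kg
CA = (α₁ + 2α₂)·DIC = (0.9273 + 2×0.05987) × 1.288 = 1.35 mmol/kg

CA = 1.35 mmol/kg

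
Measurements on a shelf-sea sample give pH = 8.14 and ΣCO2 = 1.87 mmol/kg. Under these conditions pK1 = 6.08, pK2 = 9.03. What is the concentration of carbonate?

[CO3²⁻] = 0.212 mmol/kg

α₂ = 1 / (1 + [H⁺]/K2 + [H⁺]²/(K1K2)) = 1 / (1 + 10^+0.89 + 10^-1.17)
   = 1 / (1 + 7.7625 + 0.067608) = 1/8.8301 = 0.1132
[CO3²⁻] = α₂ × DIC = 0.1132 × 1.87 = 0.212 mmol/kg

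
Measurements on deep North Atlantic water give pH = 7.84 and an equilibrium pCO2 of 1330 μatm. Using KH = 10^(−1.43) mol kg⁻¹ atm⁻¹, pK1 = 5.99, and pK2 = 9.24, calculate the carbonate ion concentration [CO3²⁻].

[CO3²⁻] = 0.139 mmol/kg

[CO2*] = KH · pCO2 = 10^(−1.43) × 1330×10^-6 = 4.941×10^-5 mol/kg
α₀ = 1/(1 + K1/[H⁺] + K1K2/[H⁺]²) = 1/(1 + 10^+1.85 + 10^+0.45) = 0.01340
DIC = [CO2*]/α₀ = 4.941×10^-5 / 0.01340 = 3.687 mmol/kg
[CO3²⁻] = α₂·DIC; α₂ = 0.03777, so [CO3²⁻] = 0.03777 × 3.687 = 0.139 mmol/kg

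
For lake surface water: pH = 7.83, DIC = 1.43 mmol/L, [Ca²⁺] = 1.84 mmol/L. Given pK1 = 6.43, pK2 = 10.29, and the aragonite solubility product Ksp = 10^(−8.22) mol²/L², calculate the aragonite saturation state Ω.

α₂ = 1 / (1 + [H⁺]/K2 + [H⁺]²/(K1K2)) = 1 / (1 + 10^+2.46 + 10^+1.06)
   = 1 / (1 + 288.40 + 11.482) = 1/300.88 = 0.003324
[CO3²⁻] = α₂ × DIC = 0.003324 × 1.43 = 0.004753 mmol/L = 4.753 μmol/L
Ksp = 10^(−8.22) = 6.026×10^-9
Ω = [Ca²⁺][CO3²⁻]/Ksp = (1.84×10^-3)(4.753×10^-6) / 6.026×10^-9 = 1.45

Ω = 1.45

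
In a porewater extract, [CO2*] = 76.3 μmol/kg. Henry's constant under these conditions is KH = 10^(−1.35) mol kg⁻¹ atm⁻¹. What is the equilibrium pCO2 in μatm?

KH = 10^(−1.35) = 4.467×10^-2 mol kg⁻¹ atm⁻¹
pCO2 = [CO2*]/KH = 76.3×10^-6 / 4.467×10^-2 = 1.71×10^-3 atm = 1710 μatm

pCO2 = 1710 μatm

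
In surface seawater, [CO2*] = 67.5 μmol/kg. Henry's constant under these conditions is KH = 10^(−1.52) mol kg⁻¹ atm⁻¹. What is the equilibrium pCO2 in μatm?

pCO2 = 2240 μatm

KH = 10^(−1.52) = 3.020×10^-2 mol kg⁻¹ atm⁻¹
pCO2 = [CO2*]/KH = 67.5×10^-6 / 3.020×10^-2 = 2.24×10^-3 atm = 2240 μatm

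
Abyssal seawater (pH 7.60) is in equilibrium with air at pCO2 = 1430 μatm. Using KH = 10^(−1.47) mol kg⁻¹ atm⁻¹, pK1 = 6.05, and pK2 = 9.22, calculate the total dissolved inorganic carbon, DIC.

DIC = 1.81 mmol/kg

[CO2*] = KH · pCO2 = 10^(−1.47) × 1430×10^-6 = 4.845×10^-5 mol/kg
α₀ = 1/(1 + K1/[H⁺] + K1K2/[H⁺]²) = 1/(1 + 10^+1.55 + 10^-0.07) = 0.02679
DIC = [CO2*]/α₀ = 4.845×10^-5 / 0.02679 = 1.81 mmol/kg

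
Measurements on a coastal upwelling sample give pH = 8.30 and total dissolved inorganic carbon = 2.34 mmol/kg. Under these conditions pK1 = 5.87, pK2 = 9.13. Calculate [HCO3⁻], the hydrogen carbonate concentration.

[HCO3⁻] = 2.03 mmol/kg

α₁ = 1 / (1 + [H⁺]/K1 + K2/[H⁺]) = 1 / (1 + 10^-2.43 + 10^-0.83)
   = 1 / (1 + 0.0037154 + 0.14791) = 1/1.1516 = 0.8683
[HCO3⁻] = α₁ × DIC = 0.8683 × 2.34 = 2.03 mmol/kg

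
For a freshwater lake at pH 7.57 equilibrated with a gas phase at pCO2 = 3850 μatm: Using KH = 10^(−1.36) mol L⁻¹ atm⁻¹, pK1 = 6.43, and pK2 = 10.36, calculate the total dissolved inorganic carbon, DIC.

[CO2*] = KH · pCO2 = 10^(−1.36) × 3850×10^-6 = 1.681×10^-4 mol/L
α₀ = 1/(1 + K1/[H⁺] + K1K2/[H⁺]²) = 1/(1 + 10^+1.14 + 10^-1.65) = 0.06745
DIC = [CO2*]/α₀ = 1.681×10^-4 / 0.06745 = 2.49 mmol/L

DIC = 2.49 mmol/L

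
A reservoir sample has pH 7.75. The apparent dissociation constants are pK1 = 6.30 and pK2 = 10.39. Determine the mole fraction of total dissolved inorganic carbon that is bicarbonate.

α₁ = 1 / (1 + [H⁺]/K1 + K2/[H⁺]) = 1 / (1 + 10^-1.45 + 10^-2.64)
   = 1 / (1 + 0.035481 + 0.0022909) = 1/1.0378 = 0.9636

α₁ = 0.964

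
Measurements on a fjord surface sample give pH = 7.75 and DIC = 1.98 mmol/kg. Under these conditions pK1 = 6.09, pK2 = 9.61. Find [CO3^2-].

[CO3²⁻] = 0.0264 mmol/kg

α₂ = 1 / (1 + [H⁺]/K2 + [H⁺]²/(K1K2)) = 1 / (1 + 10^+1.86 + 10^+0.20)
   = 1 / (1 + 72.444 + 1.5849) = 1/75.028 = 0.01333
[CO3²⁻] = α₂ × DIC = 0.01333 × 1.98 = 0.0264 mmol/kg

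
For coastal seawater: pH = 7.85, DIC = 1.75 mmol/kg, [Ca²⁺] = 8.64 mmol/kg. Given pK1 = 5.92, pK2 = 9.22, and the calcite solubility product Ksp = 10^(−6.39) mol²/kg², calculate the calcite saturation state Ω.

Ω = 1.50

α₂ = 1 / (1 + [H⁺]/K2 + [H⁺]²/(K1K2)) = 1 / (1 + 10^+1.37 + 10^-0.56)
   = 1 / (1 + 23.442 + 0.27542) = 1/24.718 = 0.04046
[CO3²⁻] = α₂ × DIC = 0.04046 × 1.75 = 0.07080 mmol/kg
Ksp = 10^(−6.39) = 4.074×10^-7
Ω = [Ca²⁺][CO3²⁻]/Ksp = (8.64×10^-3)(7.080×10^-5) / 4.074×10^-7 = 1.50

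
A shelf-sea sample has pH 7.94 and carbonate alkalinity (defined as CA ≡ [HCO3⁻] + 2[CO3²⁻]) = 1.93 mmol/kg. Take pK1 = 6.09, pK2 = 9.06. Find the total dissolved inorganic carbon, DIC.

DIC = 1.83 mmol/kg

CA = [HCO3⁻] + 2[CO3²⁻] = (α₁ + 2α₂)·DIC
At pH 7.94: [H⁺]/K1 = 10^-1.85 = 0.014125, K2/[H⁺] = 10^-1.12 = 0.075858
α₁ = 1/(1 + 0.014125 + 0.075858) = 1/1.0900 = 0.9174; α₂ = α₁·K2/[H⁺] = 0.06960
α₁ + 2α₂ = 1.0566
DIC = CA / (α₁ + 2α₂) = 1.93 / 1.0566 = 1.83 mmol/kg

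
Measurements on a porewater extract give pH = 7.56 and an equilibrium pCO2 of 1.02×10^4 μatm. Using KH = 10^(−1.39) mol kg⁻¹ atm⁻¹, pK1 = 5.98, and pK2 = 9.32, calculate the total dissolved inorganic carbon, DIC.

[CO2*] = KH · pCO2 = 10^(−1.39) × 1.02×10^4×10^-6 = 4.155×10^-4 mol/kg
α₀ = 1/(1 + K1/[H⁺] + K1K2/[H⁺]²) = 1/(1 + 10^+1.58 + 10^-0.18) = 0.02520
DIC = [CO2*]/α₀ = 4.155×10^-4 / 0.02520 = 16.5 mmol/kg

DIC = 16.5 mmol/kg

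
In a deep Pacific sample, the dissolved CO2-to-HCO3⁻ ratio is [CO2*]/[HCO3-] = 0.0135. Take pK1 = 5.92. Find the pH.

pH = 7.79

From K1 = [H⁺][HCO3-]/[CO2*]:  pH = pK1 − log₁₀([CO2*]/[HCO3-])
log₁₀(0.0135) = -1.870
pH = 5.92 − (-1.870) = 7.79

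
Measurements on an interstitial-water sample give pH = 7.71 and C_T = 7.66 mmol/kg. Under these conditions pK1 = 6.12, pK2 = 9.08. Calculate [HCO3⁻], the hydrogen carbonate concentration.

α₁ = 1 / (1 + [H⁺]/K1 + K2/[H⁺]) = 1 / (1 + 10^-1.59 + 10^-1.37)
   = 1 / (1 + 0.025704 + 0.042658) = 1/1.0684 = 0.9360
[HCO3⁻] = α₁ × DIC = 0.9360 × 7.66 = 7.17 mmol/kg

[HCO3⁻] = 7.17 mmol/kg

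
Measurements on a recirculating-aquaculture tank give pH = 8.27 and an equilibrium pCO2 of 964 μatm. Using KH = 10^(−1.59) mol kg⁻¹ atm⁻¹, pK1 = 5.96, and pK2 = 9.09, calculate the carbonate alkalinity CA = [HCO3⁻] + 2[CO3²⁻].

CA = 6.59 mmol/kg

[CO2*] = KH · pCO2 = 10^(−1.59) × 964×10^-6 = 2.478×10^-5 mol/kg
α₀ = 1/(1 + K1/[H⁺] + K1K2/[H⁺]²) = 1/(1 + 10^+2.31 + 10^+1.49) = 0.004236
DIC = [CO2*]/α₀ = 2.478×10^-5 / 0.004236 = 5.850 mmol/kg
CA = (α₁ + 2α₂)·DIC = (0.8649 + 2×0.1309) × 5.850 = 6.59 mmol/kg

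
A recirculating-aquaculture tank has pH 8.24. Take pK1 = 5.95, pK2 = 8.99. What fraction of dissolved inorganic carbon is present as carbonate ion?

α₂ = 0.150

α₂ = 1 / (1 + [H⁺]/K2 + [H⁺]²/(K1K2)) = 1 / (1 + 10^+0.75 + 10^-1.54)
   = 1 / (1 + 5.6234 + 0.028840) = 1/6.6523 = 0.1503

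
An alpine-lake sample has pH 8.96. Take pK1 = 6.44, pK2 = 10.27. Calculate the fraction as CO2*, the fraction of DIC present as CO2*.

α₀ = 0.00287

α₀ = 1 / (1 + K1/[H⁺] + K1K2/[H⁺]²) = 1 / (1 + 10^+2.52 + 10^+1.21)
   = 1 / (1 + 331.13 + 16.218) = 1/348.35 = 0.002871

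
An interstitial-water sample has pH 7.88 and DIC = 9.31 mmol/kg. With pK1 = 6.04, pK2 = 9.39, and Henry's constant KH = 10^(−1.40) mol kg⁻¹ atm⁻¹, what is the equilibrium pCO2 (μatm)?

pCO2 = 3230 μatm

α₀ = 1 / (1 + K1/[H⁺] + K1K2/[H⁺]²) = 1 / (1 + 10^+1.84 + 10^+0.33)
   = 1 / (1 + 69.183 + 2.1380) = 1/72.321 = 0.01383
[CO2*] = α₀ × DIC = 0.01383 × 9.31 = 0.1287 mmol/kg
pCO2 = [CO2*]/KH = 1.287×10^-4 / 3.981×10^-2 = 3230 μatm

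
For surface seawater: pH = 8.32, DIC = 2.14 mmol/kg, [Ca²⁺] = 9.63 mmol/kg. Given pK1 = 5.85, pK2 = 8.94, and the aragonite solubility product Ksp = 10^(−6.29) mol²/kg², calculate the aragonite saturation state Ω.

Ω = 7.75

α₂ = 1 / (1 + [H⁺]/K2 + [H⁺]²/(K1K2)) = 1 / (1 + 10^+0.62 + 10^-1.85)
   = 1 / (1 + 4.1687 + 0.014125) = 1/5.1828 = 0.1929
[CO3²⁻] = α₂ × DIC = 0.1929 × 2.14 = 0.4129 mmol/kg
Ksp = 10^(−6.29) = 5.129×10^-7
Ω = [Ca²⁺][CO3²⁻]/Ksp = (9.63×10^-3)(4.129×10^-4) / 5.129×10^-7 = 7.75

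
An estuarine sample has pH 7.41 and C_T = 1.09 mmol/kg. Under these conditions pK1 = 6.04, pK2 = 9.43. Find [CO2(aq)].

α₀ = 1 / (1 + K1/[H⁺] + K1K2/[H⁺]²) = 1 / (1 + 10^+1.37 + 10^-0.65)
   = 1 / (1 + 23.442 + 0.22387) = 1/24.666 = 0.04054
[CO2*] = α₀ × DIC = 0.04054 × 1.09 = 0.0442 mmol/kg

[CO2*] = 0.0442 mmol/kg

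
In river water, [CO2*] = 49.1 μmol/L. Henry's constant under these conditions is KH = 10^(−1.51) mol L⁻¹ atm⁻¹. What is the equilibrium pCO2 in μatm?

KH = 10^(−1.51) = 3.090×10^-2 mol L⁻¹ atm⁻¹
pCO2 = [CO2*]/KH = 49.1×10^-6 / 3.090×10^-2 = 1.59×10^-3 atm = 1590 μatm

pCO2 = 1590 μatm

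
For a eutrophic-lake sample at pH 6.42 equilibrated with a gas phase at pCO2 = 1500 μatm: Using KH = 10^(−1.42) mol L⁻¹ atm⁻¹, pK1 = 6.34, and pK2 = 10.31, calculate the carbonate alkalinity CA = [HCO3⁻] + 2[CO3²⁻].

CA = 0.0686 mmol/L

[CO2*] = KH · pCO2 = 10^(−1.42) × 1500×10^-6 = 5.703×10^-5 mol/L
α₀ = 1/(1 + K1/[H⁺] + K1K2/[H⁺]²) = 1/(1 + 10^+0.08 + 10^-3.81) = 0.4540
DIC = [CO2*]/α₀ = 5.703×10^-5 / 0.4540 = 0.1256 mmol/L
CA = (α₁ + 2α₂)·DIC = (0.5459 + 2×7.032×10^-5) × 0.1256 = 0.0686 mmol/L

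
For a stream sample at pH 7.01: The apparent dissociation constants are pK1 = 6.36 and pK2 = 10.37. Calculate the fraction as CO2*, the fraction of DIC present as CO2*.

α₀ = 0.183

α₀ = 1 / (1 + K1/[H⁺] + K1K2/[H⁺]²) = 1 / (1 + 10^+0.65 + 10^-2.71)
   = 1 / (1 + 4.4668 + 0.0019498) = 1/5.4688 = 0.1829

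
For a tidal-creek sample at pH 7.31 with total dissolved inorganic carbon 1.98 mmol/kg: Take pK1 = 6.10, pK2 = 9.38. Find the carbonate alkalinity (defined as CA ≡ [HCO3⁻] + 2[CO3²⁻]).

CA = [HCO3⁻] + 2[CO3²⁻] = (α₁ + 2α₂)·DIC
At pH 7.31: [H⁺]/K1 = 10^-1.21 = 0.061660, K2/[H⁺] = 10^-2.07 = 0.0085114
α₁ = 1/(1 + 0.061660 + 0.0085114) = 1/1.0702 = 0.9344; α₂ = α₁·K2/[H⁺] = 0.007953
α₁ + 2α₂ = 0.9503
CA = 0.9503 × 1.98 = 1.88 mmol/kg

CA = 1.88 mmol/kg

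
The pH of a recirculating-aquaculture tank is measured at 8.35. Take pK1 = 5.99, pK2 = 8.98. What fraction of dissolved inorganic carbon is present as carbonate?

α₂ = 0.189

α₂ = 1 / (1 + [H⁺]/K2 + [H⁺]²/(K1K2)) = 1 / (1 + 10^+0.63 + 10^-1.73)
   = 1 / (1 + 4.2658 + 0.018621) = 1/5.2844 = 0.1892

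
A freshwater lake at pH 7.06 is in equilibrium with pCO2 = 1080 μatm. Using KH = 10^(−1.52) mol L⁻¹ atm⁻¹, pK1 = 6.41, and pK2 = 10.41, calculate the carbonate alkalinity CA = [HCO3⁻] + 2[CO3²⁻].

[CO2*] = KH · pCO2 = 10^(−1.52) × 1080×10^-6 = 3.262×10^-5 mol/L
α₀ = 1/(1 + K1/[H⁺] + K1K2/[H⁺]²) = 1/(1 + 10^+0.65 + 10^-2.70) = 0.1829
DIC = [CO2*]/α₀ = 3.262×10^-5 / 0.1829 = 0.1784 mmol/L
CA = (α₁ + 2α₂)·DIC = (0.8168 + 2×0.0003648) × 0.1784 = 0.146 mmol/L

CA = 0.146 mmol/L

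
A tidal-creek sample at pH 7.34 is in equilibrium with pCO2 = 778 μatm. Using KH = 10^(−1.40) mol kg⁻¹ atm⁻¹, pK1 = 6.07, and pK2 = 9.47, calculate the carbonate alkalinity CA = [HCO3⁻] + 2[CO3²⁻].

[CO2*] = KH · pCO2 = 10^(−1.40) × 778×10^-6 = 3.097×10^-5 mol/kg
α₀ = 1/(1 + K1/[H⁺] + K1K2/[H⁺]²) = 1/(1 + 10^+1.27 + 10^-0.86) = 0.05061
DIC = [CO2*]/α₀ = 3.097×10^-5 / 0.05061 = 0.6120 mmol/kg
CA = (α₁ + 2α₂)·DIC = (0.9424 + 2×0.006986) × 0.6120 = 0.585 mmol/kg

CA = 0.585 mmol/kg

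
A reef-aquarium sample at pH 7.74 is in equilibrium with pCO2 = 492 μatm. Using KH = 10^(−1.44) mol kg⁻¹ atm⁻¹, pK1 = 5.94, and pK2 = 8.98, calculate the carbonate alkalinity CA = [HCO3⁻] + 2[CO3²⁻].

CA = 1.26 mmol/kg

[CO2*] = KH · pCO2 = 10^(−1.44) × 492×10^-6 = 1.786×10^-5 mol/kg
α₀ = 1/(1 + K1/[H⁺] + K1K2/[H⁺]²) = 1/(1 + 10^+1.80 + 10^+0.56) = 0.01477
DIC = [CO2*]/α₀ = 1.786×10^-5 / 0.01477 = 1.210 mmol/kg
CA = (α₁ + 2α₂)·DIC = (0.9316 + 2×0.05361) × 1.210 = 1.26 mmol/kg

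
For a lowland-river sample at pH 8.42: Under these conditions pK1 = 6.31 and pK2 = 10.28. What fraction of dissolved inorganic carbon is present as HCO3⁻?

α₁ = 0.979

α₁ = 1 / (1 + [H⁺]/K1 + K2/[H⁺]) = 1 / (1 + 10^-2.11 + 10^-1.86)
   = 1 / (1 + 0.0077625 + 0.013804) = 1/1.0216 = 0.9789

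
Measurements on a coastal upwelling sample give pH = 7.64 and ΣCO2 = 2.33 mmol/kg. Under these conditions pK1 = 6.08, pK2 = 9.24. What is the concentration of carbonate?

α₂ = 1 / (1 + [H⁺]/K2 + [H⁺]²/(K1K2)) = 1 / (1 + 10^+1.60 + 10^+0.04)
   = 1 / (1 + 39.811 + 1.0965) = 1/41.907 = 0.02386
[CO3²⁻] = α₂ × DIC = 0.02386 × 2.33 = 0.0556 mmol/kg

[CO3²⁻] = 0.0556 mmol/kg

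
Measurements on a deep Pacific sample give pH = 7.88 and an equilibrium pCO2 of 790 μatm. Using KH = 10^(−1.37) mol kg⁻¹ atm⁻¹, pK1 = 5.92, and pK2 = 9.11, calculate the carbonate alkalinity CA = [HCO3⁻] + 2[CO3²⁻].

[CO2*] = KH · pCO2 = 10^(−1.37) × 790×10^-6 = 3.370×10^-5 mol/kg
α₀ = 1/(1 + K1/[H⁺] + K1K2/[H⁺]²) = 1/(1 + 10^+1.96 + 10^+0.73) = 0.01025
DIC = [CO2*]/α₀ = 3.370×10^-5 / 0.01025 = 3.288 mmol/kg
CA = (α₁ + 2α₂)·DIC = (0.9347 + 2×0.05504) × 3.288 = 3.44 mmol/kg

CA = 3.44 mmol/kg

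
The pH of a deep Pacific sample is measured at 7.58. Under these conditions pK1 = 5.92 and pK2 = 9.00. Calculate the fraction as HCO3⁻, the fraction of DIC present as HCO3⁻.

α₁ = 1 / (1 + [H⁺]/K1 + K2/[H⁺]) = 1 / (1 + 10^-1.66 + 10^-1.42)
   = 1 / (1 + 0.021878 + 0.038019) = 1/1.0599 = 0.9435

α₁ = 0.943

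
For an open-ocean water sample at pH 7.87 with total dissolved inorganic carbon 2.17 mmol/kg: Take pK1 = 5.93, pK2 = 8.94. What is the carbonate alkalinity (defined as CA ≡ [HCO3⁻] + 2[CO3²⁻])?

CA = 2.32 mmol/kg

CA = [HCO3⁻] + 2[CO3²⁻] = (α₁ + 2α₂)·DIC
At pH 7.87: [H⁺]/K1 = 10^-1.94 = 0.011482, K2/[H⁺] = 10^-1.07 = 0.085114
α₁ = 1/(1 + 0.011482 + 0.085114) = 1/1.0966 = 0.9119; α₂ = α₁·K2/[H⁺] = 0.07762
α₁ + 2α₂ = 1.0671
CA = 1.0671 × 2.17 = 2.32 mmol/kg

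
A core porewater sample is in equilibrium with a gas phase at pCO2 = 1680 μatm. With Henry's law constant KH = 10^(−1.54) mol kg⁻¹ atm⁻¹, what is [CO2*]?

[CO2*] = 48.5 μmol/kg

KH = 10^(−1.54) = 2.884×10^-2 mol kg⁻¹ atm⁻¹
[CO2*] = KH · pCO2 = 2.884×10^-2 × 1680×10^-6 atm = 4.85×10^-5 mol/kg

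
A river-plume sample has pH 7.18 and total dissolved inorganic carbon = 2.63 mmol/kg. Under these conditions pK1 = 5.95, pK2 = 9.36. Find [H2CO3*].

[CO2*] = 0.145 mmol/kg

α₀ = 1 / (1 + K1/[H⁺] + K1K2/[H⁺]²) = 1 / (1 + 10^+1.23 + 10^-0.95)
   = 1 / (1 + 16.982 + 0.11220) = 1/18.095 = 0.05526
[CO2*] = α₀ × DIC = 0.05526 × 2.63 = 0.145 mmol/kg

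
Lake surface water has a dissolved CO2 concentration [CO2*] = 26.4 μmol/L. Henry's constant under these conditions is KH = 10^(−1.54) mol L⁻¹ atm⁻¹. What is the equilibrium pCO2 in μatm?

pCO2 = 915 μatm

KH = 10^(−1.54) = 2.884×10^-2 mol L⁻¹ atm⁻¹
pCO2 = [CO2*]/KH = 26.4×10^-6 / 2.884×10^-2 = 9.15×10^-4 atm = 915 μatm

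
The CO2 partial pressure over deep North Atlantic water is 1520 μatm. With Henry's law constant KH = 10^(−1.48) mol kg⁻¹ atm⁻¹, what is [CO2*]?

[CO2*] = 50.3 μmol/kg

KH = 10^(−1.48) = 3.311×10^-2 mol kg⁻¹ atm⁻¹
[CO2*] = KH · pCO2 = 3.311×10^-2 × 1520×10^-6 atm = 5.03×10^-5 mol/kg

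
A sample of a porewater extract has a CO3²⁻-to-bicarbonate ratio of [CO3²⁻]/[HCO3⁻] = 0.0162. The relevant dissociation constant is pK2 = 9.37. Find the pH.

pH = 7.58

From K2 = [H⁺][CO3²⁻]/[HCO3⁻]:  pH = pK2 + log₁₀([CO3²⁻]/[HCO3⁻])
log₁₀(0.0162) = -1.790
pH = 9.37 + (-1.790) = 7.58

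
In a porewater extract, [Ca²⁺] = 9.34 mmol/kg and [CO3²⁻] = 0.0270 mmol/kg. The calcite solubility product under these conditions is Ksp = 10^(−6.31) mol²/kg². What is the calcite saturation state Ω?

Ω = 0.515

Ksp = 10^(−6.31) = 4.898×10^-7
Ω = [Ca²⁺][CO3²⁻]/Ksp = (9.34×10^-3)(0.0270×10^-3) / 4.898×10^-7 = 0.515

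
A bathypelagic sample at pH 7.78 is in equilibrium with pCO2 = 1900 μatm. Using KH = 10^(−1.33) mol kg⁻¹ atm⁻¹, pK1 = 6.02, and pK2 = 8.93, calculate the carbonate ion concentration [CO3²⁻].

[CO2*] = KH · pCO2 = 10^(−1.33) × 1900×10^-6 = 8.887×10^-5 mol/kg
α₀ = 1/(1 + K1/[H⁺] + K1K2/[H⁺]²) = 1/(1 + 10^+1.76 + 10^+0.61) = 0.01597
DIC = [CO2*]/α₀ = 8.887×10^-5 / 0.01597 = 5.565 mmol/kg
[CO3²⁻] = α₂·DIC; α₂ = 0.06506, so [CO3²⁻] = 0.06506 × 5.565 = 0.362 mmol/kg

[CO3²⁻] = 0.362 mmol/kg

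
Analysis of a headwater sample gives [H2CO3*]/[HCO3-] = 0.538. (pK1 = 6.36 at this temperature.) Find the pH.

From K1 = [H⁺][HCO3-]/[H2CO3*]:  pH = pK1 − log₁₀([H2CO3*]/[HCO3-])
log₁₀(0.538) = -0.269
pH = 6.36 − (-0.269) = 6.63

pH = 6.63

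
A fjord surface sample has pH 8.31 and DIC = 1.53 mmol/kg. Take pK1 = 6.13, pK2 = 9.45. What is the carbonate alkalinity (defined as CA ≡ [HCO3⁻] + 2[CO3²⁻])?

CA = [HCO3⁻] + 2[CO3²⁻] = (α₁ + 2α₂)·DIC
At pH 8.31: [H⁺]/K1 = 10^-2.18 = 0.0066069, K2/[H⁺] = 10^-1.14 = 0.072444
α₁ = 1/(1 + 0.0066069 + 0.072444) = 1/1.0791 = 0.9267; α₂ = α₁·K2/[H⁺] = 0.06714
α₁ + 2α₂ = 1.0610
CA = 1.0610 × 1.53 = 1.62 mmol/kg

CA = 1.62 mmol/kg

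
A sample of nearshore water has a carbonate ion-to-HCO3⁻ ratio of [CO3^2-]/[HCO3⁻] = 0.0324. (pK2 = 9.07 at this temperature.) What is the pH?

pH = 7.58

From K2 = [H⁺][CO3^2-]/[HCO3⁻]:  pH = pK2 + log₁₀([CO3^2-]/[HCO3⁻])
log₁₀(0.0324) = -1.489
pH = 9.07 + (-1.489) = 7.58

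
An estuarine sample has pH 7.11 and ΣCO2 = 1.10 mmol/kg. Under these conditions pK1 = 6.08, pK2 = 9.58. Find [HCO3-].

α₁ = 1 / (1 + [H⁺]/K1 + K2/[H⁺]) = 1 / (1 + 10^-1.03 + 10^-2.47)
   = 1 / (1 + 0.093325 + 0.0033884) = 1/1.0967 = 0.9118
[HCO3⁻] = α₁ × DIC = 0.9118 × 1.10 = 1.00 mmol/kg

[HCO3⁻] = 1.00 mmol/kg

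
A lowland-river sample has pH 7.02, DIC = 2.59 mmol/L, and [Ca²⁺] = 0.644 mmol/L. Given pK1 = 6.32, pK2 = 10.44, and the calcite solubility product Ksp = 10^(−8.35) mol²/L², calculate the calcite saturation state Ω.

α₂ = 1 / (1 + [H⁺]/K2 + [H⁺]²/(K1K2)) = 1 / (1 + 10^+3.42 + 10^+2.72)
   = 1 / (1 + 2630.3 + 524.81) = 1/3156.1 = 0.0003168
[CO3²⁻] = α₂ × DIC = 0.0003168 × 2.59 = 0.0008206 mmol/L = 0.8206 μmol/L
Ksp = 10^(−8.35) = 4.467×10^-9
Ω = [Ca²⁺][CO3²⁻]/Ksp = (0.644×10^-3)(8.206×10^-7) / 4.467×10^-9 = 0.118

Ω = 0.118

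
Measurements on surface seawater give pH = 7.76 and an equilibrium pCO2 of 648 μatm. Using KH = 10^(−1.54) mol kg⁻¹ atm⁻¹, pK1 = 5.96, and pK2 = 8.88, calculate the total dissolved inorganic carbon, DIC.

DIC = 1.29 mmol/kg

[CO2*] = KH · pCO2 = 10^(−1.54) × 648×10^-6 = 1.869×10^-5 mol/kg
α₀ = 1/(1 + K1/[H⁺] + K1K2/[H⁺]²) = 1/(1 + 10^+1.80 + 10^+0.68) = 0.01452
DIC = [CO2*]/α₀ = 1.869×10^-5 / 0.01452 = 1.29 mmol/kg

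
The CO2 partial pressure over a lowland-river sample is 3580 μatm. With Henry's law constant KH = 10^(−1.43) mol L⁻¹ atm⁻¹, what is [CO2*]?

KH = 10^(−1.43) = 3.715×10^-2 mol L⁻¹ atm⁻¹
[CO2*] = KH · pCO2 = 3.715×10^-2 × 3580×10^-6 atm = 1.33×10^-4 mol/L

[CO2*] = 133 μmol/L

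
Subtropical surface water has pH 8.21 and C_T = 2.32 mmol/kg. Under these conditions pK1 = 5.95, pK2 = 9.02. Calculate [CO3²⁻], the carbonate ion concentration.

α₂ = 1 / (1 + [H⁺]/K2 + [H⁺]²/(K1K2)) = 1 / (1 + 10^+0.81 + 10^-1.45)
   = 1 / (1 + 6.4565 + 0.035481) = 1/7.4920 = 0.1335
[CO3²⁻] = α₂ × DIC = 0.1335 × 2.32 = 0.310 mmol/kg

[CO3²⁻] = 0.310 mmol/kg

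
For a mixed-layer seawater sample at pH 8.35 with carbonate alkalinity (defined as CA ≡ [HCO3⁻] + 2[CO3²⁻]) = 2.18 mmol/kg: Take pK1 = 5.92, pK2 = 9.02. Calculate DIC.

DIC = 1.86 mmol/kg

CA = [HCO3⁻] + 2[CO3²⁻] = (α₁ + 2α₂)·DIC
At pH 8.35: [H⁺]/K1 = 10^-2.43 = 0.0037154, K2/[H⁺] = 10^-0.67 = 0.21380
α₁ = 1/(1 + 0.0037154 + 0.21380) = 1/1.2175 = 0.8213; α₂ = α₁·K2/[H⁺] = 0.1756
α₁ + 2α₂ = 1.1725
DIC = CA / (α₁ + 2α₂) = 2.18 / 1.1725 = 1.86 mmol/kg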